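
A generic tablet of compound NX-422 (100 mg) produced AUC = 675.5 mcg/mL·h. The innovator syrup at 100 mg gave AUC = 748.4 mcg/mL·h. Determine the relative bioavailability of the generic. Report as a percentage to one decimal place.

F_rel = (AUC_test/D_test) / (AUC_ref/D_ref)
      = (675.5/100) / (748.4/100)
      = 6.755 / 7.484 = 0.9026 = 90.26%

F_rel = 90.3%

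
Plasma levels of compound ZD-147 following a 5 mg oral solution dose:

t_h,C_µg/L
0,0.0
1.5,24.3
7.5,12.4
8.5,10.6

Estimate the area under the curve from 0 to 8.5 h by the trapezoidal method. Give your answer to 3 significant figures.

Trapezoidal AUC_0→8.5:
  [0→1.5]: (0.0+24.3)/2 × 1.5 = 18.225
  [1.5→7.5]: (24.3+12.4)/2 × 6 = 110.1
  [7.5→8.5]: (12.4+10.6)/2 × 1 = 11.5
  Sum = 139.825 µg/L·h

AUC = 140 µg/L·h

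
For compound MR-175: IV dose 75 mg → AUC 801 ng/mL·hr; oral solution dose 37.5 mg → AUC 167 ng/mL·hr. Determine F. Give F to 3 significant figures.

F = (AUC_ev / D_ev) / (AUC_iv / D_iv)
  = (167/37.5) / (801/75)
  = 4.45333 / 10.68 = 0.4170

F = 0.417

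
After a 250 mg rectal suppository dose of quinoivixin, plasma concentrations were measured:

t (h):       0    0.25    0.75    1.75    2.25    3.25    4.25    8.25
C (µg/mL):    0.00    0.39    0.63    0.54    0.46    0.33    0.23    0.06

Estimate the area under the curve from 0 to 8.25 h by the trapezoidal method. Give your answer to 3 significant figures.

Trapezoidal AUC_0→8.25:
  [0→0.25]: (0.00+0.39)/2 × 0.25 = 0.04875
  [0.25→0.75]: (0.39+0.63)/2 × 0.5 = 0.255
  [0.75→1.75]: (0.63+0.54)/2 × 1 = 0.585
  [1.75→2.25]: (0.54+0.46)/2 × 0.5 = 0.25
  [2.25→3.25]: (0.46+0.33)/2 × 1 = 0.395
  [3.25→4.25]: (0.33+0.23)/2 × 1 = 0.28
  [4.25→8.25]: (0.23+0.06)/2 × 4 = 0.58
  Sum = 2.39375 µg/mL·h

AUC = 2.39 µg/mL·h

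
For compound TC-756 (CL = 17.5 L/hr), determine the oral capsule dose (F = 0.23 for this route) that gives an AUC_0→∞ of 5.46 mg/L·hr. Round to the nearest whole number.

Dose = CL × AUC_0→∞ / F
     = 17.5 × 5.46 / 0.23 = 415.435 mg

Dose = 415 mg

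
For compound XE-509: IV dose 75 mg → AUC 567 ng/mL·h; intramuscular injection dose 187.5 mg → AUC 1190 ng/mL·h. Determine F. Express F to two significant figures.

F = 0.84

F = (AUC_ev / D_ev) / (AUC_iv / D_iv)
  = (1190/187.5) / (567/75)
  = 6.34667 / 7.56 = 0.8395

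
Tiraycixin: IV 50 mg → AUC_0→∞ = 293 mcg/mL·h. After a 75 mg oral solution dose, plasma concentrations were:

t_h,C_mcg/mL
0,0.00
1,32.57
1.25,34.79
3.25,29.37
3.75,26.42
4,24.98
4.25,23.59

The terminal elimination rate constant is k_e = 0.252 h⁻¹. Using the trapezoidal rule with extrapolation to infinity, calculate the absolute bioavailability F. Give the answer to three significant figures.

Trapezoidal AUC_0→4.25 (oral solution):
  [0→1]: (0.00+32.57)/2 × 1 = 16.285
  [1→1.25]: (32.57+34.79)/2 × 0.25 = 8.42
  [1.25→3.25]: (34.79+29.37)/2 × 2 = 64.16
  [3.25→3.75]: (29.37+26.42)/2 × 0.5 = 13.9475
  [3.75→4]: (26.42+24.98)/2 × 0.25 = 6.425
  [4→4.25]: (24.98+23.59)/2 × 0.25 = 6.07125
  Sum = 115.30875 mcg/mL·h
Tail: C_last/k_e = 23.59/0.252 = 93.611
AUC_0→∞ (oral solution) = 115.30875 + 93.611 = 208.91975 mcg/mL·h
F = (AUC_ev/D_ev)/(AUC_iv/D_iv) = (208.91975/75)/(293/50) = 2.7856/5.86 = 0.4754

F = 0.475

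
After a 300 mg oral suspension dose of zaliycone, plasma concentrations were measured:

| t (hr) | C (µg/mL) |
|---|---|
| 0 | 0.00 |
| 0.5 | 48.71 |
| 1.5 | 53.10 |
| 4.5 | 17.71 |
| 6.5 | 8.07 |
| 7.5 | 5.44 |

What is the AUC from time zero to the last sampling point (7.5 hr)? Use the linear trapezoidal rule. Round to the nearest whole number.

AUC = 202 µg/mL·hr

Trapezoidal AUC_0→7.5:
  [0→0.5]: (0.00+48.71)/2 × 0.5 = 12.1775
  [0.5→1.5]: (48.71+53.10)/2 × 1 = 50.905
  [1.5→4.5]: (53.10+17.71)/2 × 3 = 106.215
  [4.5→6.5]: (17.71+8.07)/2 × 2 = 25.78
  [6.5→7.5]: (8.07+5.44)/2 × 1 = 6.755
  Sum = 201.8325 µg/mL·hr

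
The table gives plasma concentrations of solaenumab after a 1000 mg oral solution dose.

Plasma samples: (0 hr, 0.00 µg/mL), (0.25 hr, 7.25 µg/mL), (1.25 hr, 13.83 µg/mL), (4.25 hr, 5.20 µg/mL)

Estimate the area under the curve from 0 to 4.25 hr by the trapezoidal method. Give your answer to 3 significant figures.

AUC = 40.0 µg/mL·hr

Trapezoidal AUC_0→4.25:
  [0→0.25]: (0.00+7.25)/2 × 0.25 = 0.90625
  [0.25→1.25]: (7.25+13.83)/2 × 1 = 10.54
  [1.25→4.25]: (13.83+5.20)/2 × 3 = 28.545
  Sum = 39.99125 µg/mL·hr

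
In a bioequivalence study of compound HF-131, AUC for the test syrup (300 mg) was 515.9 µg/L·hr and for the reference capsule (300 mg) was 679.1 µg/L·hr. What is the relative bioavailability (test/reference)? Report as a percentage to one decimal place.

F_rel = (AUC_test/D_test) / (AUC_ref/D_ref)
      = (515.9/300) / (679.1/300)
      = 1.71967 / 2.26367 = 0.7597 = 75.97%

F_rel = 76.0%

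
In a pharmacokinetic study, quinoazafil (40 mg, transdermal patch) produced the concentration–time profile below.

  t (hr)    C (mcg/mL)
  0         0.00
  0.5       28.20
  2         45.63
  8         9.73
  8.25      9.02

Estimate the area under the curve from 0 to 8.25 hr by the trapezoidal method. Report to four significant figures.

AUC = 230.8 mcg/mL·hr

Trapezoidal AUC_0→8.25:
  [0→0.5]: (0.00+28.20)/2 × 0.5 = 7.05
  [0.5→2]: (28.20+45.63)/2 × 1.5 = 55.3725
  [2→8]: (45.63+9.73)/2 × 6 = 166.08
  [8→8.25]: (9.73+9.02)/2 × 0.25 = 2.34375
  Sum = 230.84625 mcg/mL·hr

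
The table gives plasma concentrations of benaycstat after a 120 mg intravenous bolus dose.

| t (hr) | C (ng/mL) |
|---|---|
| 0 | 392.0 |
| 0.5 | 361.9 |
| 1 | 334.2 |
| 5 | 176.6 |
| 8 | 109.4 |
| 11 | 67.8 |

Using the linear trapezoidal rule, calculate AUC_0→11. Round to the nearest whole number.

AUC = 2079 ng/mL·hr

Trapezoidal AUC_0→11:
  [0→0.5]: (392.0+361.9)/2 × 0.5 = 188.475
  [0.5→1]: (361.9+334.2)/2 × 0.5 = 174.025
  [1→5]: (334.2+176.6)/2 × 4 = 1021.6
  [5→8]: (176.6+109.4)/2 × 3 = 429.0
  [8→11]: (109.4+67.8)/2 × 3 = 265.8
  Sum = 2078.9 ng/mL·hr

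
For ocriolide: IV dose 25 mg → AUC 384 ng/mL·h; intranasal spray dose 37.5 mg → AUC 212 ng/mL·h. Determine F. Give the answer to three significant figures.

F = (AUC_ev / D_ev) / (AUC_iv / D_iv)
  = (212/37.5) / (384/25)
  = 5.65333 / 15.36 = 0.3681

F = 0.368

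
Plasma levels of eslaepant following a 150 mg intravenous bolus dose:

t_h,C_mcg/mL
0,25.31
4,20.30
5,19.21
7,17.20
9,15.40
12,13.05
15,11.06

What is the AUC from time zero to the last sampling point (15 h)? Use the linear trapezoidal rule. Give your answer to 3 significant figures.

Trapezoidal AUC_0→15:
  [0→4]: (25.31+20.30)/2 × 4 = 91.22
  [4→5]: (20.30+19.21)/2 × 1 = 19.755
  [5→7]: (19.21+17.20)/2 × 2 = 36.41
  [7→9]: (17.20+15.40)/2 × 2 = 32.6
  [9→12]: (15.40+13.05)/2 × 3 = 42.675
  [12→15]: (13.05+11.06)/2 × 3 = 36.165
  Sum = 258.825 mcg/mL·h

AUC = 259 mcg/mL·h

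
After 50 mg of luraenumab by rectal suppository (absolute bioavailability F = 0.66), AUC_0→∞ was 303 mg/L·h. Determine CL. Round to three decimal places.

CL = 0.109 L/h

CL = F × Dose / AUC_0→∞
   = 0.66 × 50 / 303 = 0.108911 L/h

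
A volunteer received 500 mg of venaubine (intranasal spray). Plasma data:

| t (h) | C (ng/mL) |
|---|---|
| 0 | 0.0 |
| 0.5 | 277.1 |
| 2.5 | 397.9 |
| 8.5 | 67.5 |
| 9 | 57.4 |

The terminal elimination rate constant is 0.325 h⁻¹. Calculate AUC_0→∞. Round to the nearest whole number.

Trapezoidal AUC_0→9:
  [0→0.5]: (0.0+277.1)/2 × 0.5 = 69.275
  [0.5→2.5]: (277.1+397.9)/2 × 2 = 675.0
  [2.5→8.5]: (397.9+67.5)/2 × 6 = 1396.2
  [8.5→9]: (67.5+57.4)/2 × 0.5 = 31.225
  Sum = 2171.7 ng/mL·h
Extrapolated tail: C_last / k_e = 57.4 / 0.325 = 176.615
AUC_0→∞ = 2171.7 + 176.615 = 2348.315 ng/mL·h

AUC = 2348 ng/mL·h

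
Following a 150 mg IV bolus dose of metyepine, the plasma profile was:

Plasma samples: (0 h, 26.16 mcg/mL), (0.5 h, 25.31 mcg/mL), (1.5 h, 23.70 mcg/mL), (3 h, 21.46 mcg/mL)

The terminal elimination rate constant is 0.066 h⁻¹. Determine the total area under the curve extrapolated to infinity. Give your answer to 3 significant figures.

Trapezoidal AUC_0→3:
  [0→0.5]: (26.16+25.31)/2 × 0.5 = 12.8675
  [0.5→1.5]: (25.31+23.70)/2 × 1 = 24.505
  [1.5→3]: (23.70+21.46)/2 × 1.5 = 33.87
  Sum = 71.2425 mcg/mL·h
Extrapolated tail: C_last / k_e = 21.46 / 0.066 = 325.152
AUC_0→∞ = 71.2425 + 325.152 = 396.3945 mcg/mL·h

AUC = 396 mcg/mL·h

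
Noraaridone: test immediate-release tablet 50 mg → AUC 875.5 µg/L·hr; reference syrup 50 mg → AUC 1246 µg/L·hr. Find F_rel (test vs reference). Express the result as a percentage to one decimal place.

F_rel = 70.3%

F_rel = (AUC_test/D_test) / (AUC_ref/D_ref)
      = (875.5/50) / (1246/50)
      = 17.51 / 24.92 = 0.7026 = 70.26%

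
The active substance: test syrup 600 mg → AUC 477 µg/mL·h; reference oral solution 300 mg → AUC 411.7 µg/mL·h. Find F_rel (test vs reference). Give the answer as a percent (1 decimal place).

F_rel = (AUC_test/D_test) / (AUC_ref/D_ref)
      = (477/600) / (411.7/300)
      = 0.795 / 1.37233 = 0.5793 = 57.93%

F_rel = 57.9%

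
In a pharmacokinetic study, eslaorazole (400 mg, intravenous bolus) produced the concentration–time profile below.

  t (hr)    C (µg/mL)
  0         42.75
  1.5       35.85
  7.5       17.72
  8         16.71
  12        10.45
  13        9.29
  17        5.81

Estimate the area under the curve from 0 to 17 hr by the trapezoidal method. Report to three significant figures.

Trapezoidal AUC_0→17:
  [0→1.5]: (42.75+35.85)/2 × 1.5 = 58.95
  [1.5→7.5]: (35.85+17.72)/2 × 6 = 160.71
  [7.5→8]: (17.72+16.71)/2 × 0.5 = 8.6075
  [8→12]: (16.71+10.45)/2 × 4 = 54.32
  [12→13]: (10.45+9.29)/2 × 1 = 9.87
  [13→17]: (9.29+5.81)/2 × 4 = 30.2
  Sum = 322.6575 µg/mL·hr

AUC = 323 µg/mL·hr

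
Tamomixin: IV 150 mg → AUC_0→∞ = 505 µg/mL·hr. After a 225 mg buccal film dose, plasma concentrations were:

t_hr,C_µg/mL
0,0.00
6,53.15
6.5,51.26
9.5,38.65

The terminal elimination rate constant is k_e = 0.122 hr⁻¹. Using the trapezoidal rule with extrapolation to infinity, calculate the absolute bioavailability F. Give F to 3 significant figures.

Trapezoidal AUC_0→9.5 (buccal film):
  [0→6]: (0.00+53.15)/2 × 6 = 159.45
  [6→6.5]: (53.15+51.26)/2 × 0.5 = 26.1025
  [6.5→9.5]: (51.26+38.65)/2 × 3 = 134.865
  Sum = 320.4175 µg/mL·hr
Tail: C_last/k_e = 38.65/0.122 = 316.803
AUC_0→∞ (buccal film) = 320.4175 + 316.803 = 637.2205 µg/mL·hr
F = (AUC_ev/D_ev)/(AUC_iv/D_iv) = (637.2205/225)/(505/150) = 2.83209/3.36667 = 0.8412

F = 0.841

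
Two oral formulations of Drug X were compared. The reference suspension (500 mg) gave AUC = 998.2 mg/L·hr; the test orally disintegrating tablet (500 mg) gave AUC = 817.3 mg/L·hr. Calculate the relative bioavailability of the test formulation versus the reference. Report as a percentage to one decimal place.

F_rel = (AUC_test/D_test) / (AUC_ref/D_ref)
      = (817.3/500) / (998.2/500)
      = 1.6346 / 1.9964 = 0.8188 = 81.88%

F_rel = 81.9%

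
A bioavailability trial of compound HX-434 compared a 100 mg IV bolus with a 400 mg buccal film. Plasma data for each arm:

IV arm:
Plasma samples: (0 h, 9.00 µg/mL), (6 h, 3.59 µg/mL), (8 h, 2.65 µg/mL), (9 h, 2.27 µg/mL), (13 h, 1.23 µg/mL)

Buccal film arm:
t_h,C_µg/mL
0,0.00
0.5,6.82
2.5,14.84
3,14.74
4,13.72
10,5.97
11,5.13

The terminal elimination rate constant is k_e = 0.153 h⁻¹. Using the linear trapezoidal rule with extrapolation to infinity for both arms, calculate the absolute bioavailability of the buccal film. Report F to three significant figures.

F = 0.582

Trapezoidal AUC_0→13 (IV):
  [0→6]: (9.00+3.59)/2 × 6 = 37.77
  [6→8]: (3.59+2.65)/2 × 2 = 6.24
  [8→9]: (2.65+2.27)/2 × 1 = 2.46
  [9→13]: (2.27+1.23)/2 × 4 = 7.0
  Sum = 53.47 µg/mL·h
IV tail: 1.23/0.153 = 8.039; AUC_iv,0→∞ = 53.47 + 8.039 = 61.509 µg/mL·h
Trapezoidal AUC_0→11 (buccal film):
  [0→0.5]: (0.00+6.82)/2 × 0.5 = 1.705
  [0.5→2.5]: (6.82+14.84)/2 × 2 = 21.66
  [2.5→3]: (14.84+14.74)/2 × 0.5 = 7.395
  [3→4]: (14.74+13.72)/2 × 1 = 14.23
  [4→10]: (13.72+5.97)/2 × 6 = 59.07
  [10→11]: (5.97+5.13)/2 × 1 = 5.55
  Sum = 109.61 µg/mL·h
buccal film tail: 5.13/0.153 = 33.529; AUC_ev,0→∞ = 109.61 + 33.529 = 143.139 µg/mL·h
F = (AUC_ev/D_ev)/(AUC_iv/D_iv) = (143.139/400)/(61.509/100) = 0.3578475/0.61509 = 0.5818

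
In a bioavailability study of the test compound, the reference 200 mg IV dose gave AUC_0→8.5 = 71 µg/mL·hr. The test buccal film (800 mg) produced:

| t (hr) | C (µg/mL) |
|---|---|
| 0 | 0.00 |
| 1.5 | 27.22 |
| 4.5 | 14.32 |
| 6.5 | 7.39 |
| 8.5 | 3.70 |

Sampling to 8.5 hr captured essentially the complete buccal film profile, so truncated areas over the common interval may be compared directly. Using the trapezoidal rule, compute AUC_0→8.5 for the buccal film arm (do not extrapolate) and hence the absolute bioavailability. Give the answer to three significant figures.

Trapezoidal AUC_0→8.5 (buccal film):
  [0→1.5]: (0.00+27.22)/2 × 1.5 = 20.415
  [1.5→4.5]: (27.22+14.32)/2 × 3 = 62.31
  [4.5→6.5]: (14.32+7.39)/2 × 2 = 21.71
  [6.5→8.5]: (7.39+3.70)/2 × 2 = 11.09
  Sum = 115.525 µg/mL·hr
F = (AUC_ev/D_ev)/(AUC_iv/D_iv) = (115.525/800)/(71/200) = 0.14440625/0.355 = 0.4068

F = 0.407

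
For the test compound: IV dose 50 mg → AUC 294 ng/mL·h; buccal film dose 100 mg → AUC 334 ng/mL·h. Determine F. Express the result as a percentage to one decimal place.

F = 56.8%

F = (AUC_ev / D_ev) / (AUC_iv / D_iv)
  = (334/100) / (294/50)
  = 3.34 / 5.88 = 0.5680
  = 56.80%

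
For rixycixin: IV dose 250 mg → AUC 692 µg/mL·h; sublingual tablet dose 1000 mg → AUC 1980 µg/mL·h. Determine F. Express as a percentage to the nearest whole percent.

F = (AUC_ev / D_ev) / (AUC_iv / D_iv)
  = (1980/1000) / (692/250)
  = 1.98 / 2.768 = 0.7153
  = 71.53%

F = 72%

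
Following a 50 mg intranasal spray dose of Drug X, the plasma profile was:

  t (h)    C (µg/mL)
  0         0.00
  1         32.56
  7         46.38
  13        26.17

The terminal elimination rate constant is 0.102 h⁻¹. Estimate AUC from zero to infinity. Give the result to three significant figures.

Trapezoidal AUC_0→13:
  [0→1]: (0.00+32.56)/2 × 1 = 16.28
  [1→7]: (32.56+46.38)/2 × 6 = 236.82
  [7→13]: (46.38+26.17)/2 × 6 = 217.65
  Sum = 470.75 µg/mL·h
Extrapolated tail: C_last / k_e = 26.17 / 0.102 = 256.569
AUC_0→∞ = 470.75 + 256.569 = 727.319 µg/mL·h

AUC = 727 µg/mL·h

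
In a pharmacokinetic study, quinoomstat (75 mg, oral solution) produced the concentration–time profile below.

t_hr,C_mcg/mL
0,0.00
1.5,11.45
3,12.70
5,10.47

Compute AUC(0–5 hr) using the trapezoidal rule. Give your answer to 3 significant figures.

Trapezoidal AUC_0→5:
  [0→1.5]: (0.00+11.45)/2 × 1.5 = 8.5875
  [1.5→3]: (11.45+12.70)/2 × 1.5 = 18.1125
  [3→5]: (12.70+10.47)/2 × 2 = 23.17
  Sum = 49.87 mcg/mL·hr

AUC = 49.9 mcg/mL·hr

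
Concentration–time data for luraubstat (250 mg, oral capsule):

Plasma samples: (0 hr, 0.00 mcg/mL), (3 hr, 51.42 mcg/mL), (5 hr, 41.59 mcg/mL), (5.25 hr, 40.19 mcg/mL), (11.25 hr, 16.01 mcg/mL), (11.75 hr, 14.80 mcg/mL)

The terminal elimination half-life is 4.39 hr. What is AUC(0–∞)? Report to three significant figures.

AUC = 450 mcg/mL·hr

Trapezoidal AUC_0→11.75:
  [0→3]: (0.00+51.42)/2 × 3 = 77.13
  [3→5]: (51.42+41.59)/2 × 2 = 93.01
  [5→5.25]: (41.59+40.19)/2 × 0.25 = 10.2225
  [5.25→11.25]: (40.19+16.01)/2 × 6 = 168.6
  [11.25→11.75]: (16.01+14.80)/2 × 0.5 = 7.7025
  Sum = 356.665 mcg/mL·hr
k_e = ln2 / t½ = 0.693147 / 4.39 = 0.1579 hr^-1
Extrapolated tail: C_last / k_e = 14.80 / 0.1579 = 93.730
AUC_0→∞ = 356.665 + 93.730 = 450.395 mcg/mL·hr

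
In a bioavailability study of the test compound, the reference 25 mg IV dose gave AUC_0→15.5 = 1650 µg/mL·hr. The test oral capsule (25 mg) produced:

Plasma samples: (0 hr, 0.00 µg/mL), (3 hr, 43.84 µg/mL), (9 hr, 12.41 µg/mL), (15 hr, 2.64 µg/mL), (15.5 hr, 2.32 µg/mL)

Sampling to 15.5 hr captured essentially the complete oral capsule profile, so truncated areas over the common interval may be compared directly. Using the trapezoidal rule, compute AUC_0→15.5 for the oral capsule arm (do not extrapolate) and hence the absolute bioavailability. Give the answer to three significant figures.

Trapezoidal AUC_0→15.5 (oral capsule):
  [0→3]: (0.00+43.84)/2 × 3 = 65.76
  [3→9]: (43.84+12.41)/2 × 6 = 168.75
  [9→15]: (12.41+2.64)/2 × 6 = 45.15
  [15→15.5]: (2.64+2.32)/2 × 0.5 = 1.24
  Sum = 280.9 µg/mL·hr
F = (AUC_ev/D_ev)/(AUC_iv/D_iv) = (280.9/25)/(1650/25) = 11.236/66 = 0.1702

F = 0.170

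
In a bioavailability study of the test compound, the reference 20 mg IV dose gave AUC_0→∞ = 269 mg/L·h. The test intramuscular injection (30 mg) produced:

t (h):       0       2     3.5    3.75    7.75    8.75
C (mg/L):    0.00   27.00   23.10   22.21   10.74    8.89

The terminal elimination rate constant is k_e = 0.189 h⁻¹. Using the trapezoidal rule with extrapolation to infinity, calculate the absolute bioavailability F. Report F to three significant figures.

Trapezoidal AUC_0→8.75 (intramuscular injection):
  [0→2]: (0.00+27.00)/2 × 2 = 27.0
  [2→3.5]: (27.00+23.10)/2 × 1.5 = 37.575
  [3.5→3.75]: (23.10+22.21)/2 × 0.25 = 5.66375
  [3.75→7.75]: (22.21+10.74)/2 × 4 = 65.9
  [7.75→8.75]: (10.74+8.89)/2 × 1 = 9.815
  Sum = 145.95375 mg/L·h
Tail: C_last/k_e = 8.89/0.189 = 47.037
AUC_0→∞ (intramuscular injection) = 145.95375 + 47.037 = 192.99075 mg/L·h
F = (AUC_ev/D_ev)/(AUC_iv/D_iv) = (192.99075/30)/(269/20) = 6.433025/13.45 = 0.4783

F = 0.478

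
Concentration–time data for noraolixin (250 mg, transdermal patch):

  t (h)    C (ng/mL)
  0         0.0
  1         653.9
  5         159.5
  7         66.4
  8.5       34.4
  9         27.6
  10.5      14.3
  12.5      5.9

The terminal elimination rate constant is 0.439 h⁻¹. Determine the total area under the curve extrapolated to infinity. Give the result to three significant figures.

Trapezoidal AUC_0→12.5:
  [0→1]: (0.0+653.9)/2 × 1 = 326.95
  [1→5]: (653.9+159.5)/2 × 4 = 1626.8
  [5→7]: (159.5+66.4)/2 × 2 = 225.9
  [7→8.5]: (66.4+34.4)/2 × 1.5 = 75.6
  [8.5→9]: (34.4+27.6)/2 × 0.5 = 15.5
  [9→10.5]: (27.6+14.3)/2 × 1.5 = 31.425
  [10.5→12.5]: (14.3+5.9)/2 × 2 = 20.2
  Sum = 2322.375 ng/mL·h
Extrapolated tail: C_last / k_e = 5.9 / 0.439 = 13.440
AUC_0→∞ = 2322.375 + 13.440 = 2335.815 ng/mL·h

AUC = 2340 ng/mL·h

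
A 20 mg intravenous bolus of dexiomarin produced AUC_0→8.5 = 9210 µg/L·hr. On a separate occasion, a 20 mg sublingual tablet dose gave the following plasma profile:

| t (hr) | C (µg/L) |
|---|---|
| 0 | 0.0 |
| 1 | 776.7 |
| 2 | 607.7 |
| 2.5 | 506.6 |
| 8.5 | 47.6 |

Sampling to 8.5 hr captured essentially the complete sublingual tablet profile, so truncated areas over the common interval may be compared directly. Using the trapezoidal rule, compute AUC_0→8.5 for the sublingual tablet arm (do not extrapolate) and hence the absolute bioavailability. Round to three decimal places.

Trapezoidal AUC_0→8.5 (sublingual tablet):
  [0→1]: (0.0+776.7)/2 × 1 = 388.35
  [1→2]: (776.7+607.7)/2 × 1 = 692.2
  [2→2.5]: (607.7+506.6)/2 × 0.5 = 278.575
  [2.5→8.5]: (506.6+47.6)/2 × 6 = 1662.6
  Sum = 3021.725 µg/L·hr
F = (AUC_ev/D_ev)/(AUC_iv/D_iv) = (3021.725/20)/(9210/20) = 151.08625/460.5 = 0.3281

F = 0.328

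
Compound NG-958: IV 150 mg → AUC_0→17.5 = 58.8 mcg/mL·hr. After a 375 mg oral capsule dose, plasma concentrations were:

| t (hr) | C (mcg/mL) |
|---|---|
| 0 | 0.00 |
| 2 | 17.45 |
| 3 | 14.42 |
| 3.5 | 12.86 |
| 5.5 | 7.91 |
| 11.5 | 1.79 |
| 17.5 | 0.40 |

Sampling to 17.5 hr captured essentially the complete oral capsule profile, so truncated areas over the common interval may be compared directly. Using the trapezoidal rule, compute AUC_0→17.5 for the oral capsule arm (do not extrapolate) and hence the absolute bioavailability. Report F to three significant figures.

F = 0.657

Trapezoidal AUC_0→17.5 (oral capsule):
  [0→2]: (0.00+17.45)/2 × 2 = 17.45
  [2→3]: (17.45+14.42)/2 × 1 = 15.935
  [3→3.5]: (14.42+12.86)/2 × 0.5 = 6.82
  [3.5→5.5]: (12.86+7.91)/2 × 2 = 20.77
  [5.5→11.5]: (7.91+1.79)/2 × 6 = 29.1
  [11.5→17.5]: (1.79+0.40)/2 × 6 = 6.57
  Sum = 96.645 mcg/mL·hr
F = (AUC_ev/D_ev)/(AUC_iv/D_iv) = (96.645/375)/(58.8/150) = 0.25772/0.392 = 0.6574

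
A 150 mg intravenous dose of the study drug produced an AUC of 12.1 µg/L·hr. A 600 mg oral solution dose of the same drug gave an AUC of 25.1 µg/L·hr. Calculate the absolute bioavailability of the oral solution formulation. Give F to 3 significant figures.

F = (AUC_ev / D_ev) / (AUC_iv / D_iv)
  = (25.1/600) / (12.1/150)
  = 0.0418333 / 0.0806667 = 0.5186

F = 0.519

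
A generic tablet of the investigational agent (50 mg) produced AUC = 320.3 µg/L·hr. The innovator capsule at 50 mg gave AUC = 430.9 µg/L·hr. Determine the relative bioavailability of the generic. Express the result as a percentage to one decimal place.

F_rel = (AUC_test/D_test) / (AUC_ref/D_ref)
      = (320.3/50) / (430.9/50)
      = 6.406 / 8.618 = 0.7433 = 74.33%

F_rel = 74.3%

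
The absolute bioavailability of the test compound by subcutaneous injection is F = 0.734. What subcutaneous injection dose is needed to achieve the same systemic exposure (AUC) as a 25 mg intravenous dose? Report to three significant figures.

D_subcutaneous = 34.1 mg

For equal systemic exposure: F × D_ev = D_iv
D_ev = D_iv / F = 25 / 0.734 = 34.0599 mg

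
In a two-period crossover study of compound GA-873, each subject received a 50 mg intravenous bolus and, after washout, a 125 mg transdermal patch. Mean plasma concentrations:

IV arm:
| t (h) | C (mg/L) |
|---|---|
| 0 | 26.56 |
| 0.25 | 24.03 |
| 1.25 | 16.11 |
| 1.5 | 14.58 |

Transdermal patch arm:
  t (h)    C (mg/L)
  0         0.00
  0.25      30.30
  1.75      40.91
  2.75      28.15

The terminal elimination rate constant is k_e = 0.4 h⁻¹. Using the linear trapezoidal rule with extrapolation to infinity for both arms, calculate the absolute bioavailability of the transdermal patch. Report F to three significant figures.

Trapezoidal AUC_0→1.5 (IV):
  [0→0.25]: (26.56+24.03)/2 × 0.25 = 6.32375
  [0.25→1.25]: (24.03+16.11)/2 × 1 = 20.07
  [1.25→1.5]: (16.11+14.58)/2 × 0.25 = 3.83625
  Sum = 30.23 mg/L·h
IV tail: 14.58/0.4 = 36.450; AUC_iv,0→∞ = 30.23 + 36.450 = 66.68 mg/L·h
Trapezoidal AUC_0→2.75 (transdermal patch):
  [0→0.25]: (0.00+30.30)/2 × 0.25 = 3.7875
  [0.25→1.75]: (30.30+40.91)/2 × 1.5 = 53.4075
  [1.75→2.75]: (40.91+28.15)/2 × 1 = 34.53
  Sum = 91.725 mg/L·h
transdermal patch tail: 28.15/0.4 = 70.375; AUC_ev,0→∞ = 91.725 + 70.375 = 162.1 mg/L·h
F = (AUC_ev/D_ev)/(AUC_iv/D_iv) = (162.1/125)/(66.68/50) = 1.2968/1.3336 = 0.9724

F = 0.972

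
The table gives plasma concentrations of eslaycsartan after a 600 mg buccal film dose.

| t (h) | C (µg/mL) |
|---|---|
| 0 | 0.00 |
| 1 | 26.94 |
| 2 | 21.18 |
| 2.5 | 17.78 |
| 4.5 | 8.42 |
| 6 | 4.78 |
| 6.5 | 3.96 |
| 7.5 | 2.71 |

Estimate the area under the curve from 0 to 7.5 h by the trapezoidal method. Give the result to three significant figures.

AUC = 88.9 µg/mL·h

Trapezoidal AUC_0→7.5:
  [0→1]: (0.00+26.94)/2 × 1 = 13.47
  [1→2]: (26.94+21.18)/2 × 1 = 24.06
  [2→2.5]: (21.18+17.78)/2 × 0.5 = 9.74
  [2.5→4.5]: (17.78+8.42)/2 × 2 = 26.2
  [4.5→6]: (8.42+4.78)/2 × 1.5 = 9.9
  [6→6.5]: (4.78+3.96)/2 × 0.5 = 2.185
  [6.5→7.5]: (3.96+2.71)/2 × 1 = 3.335
  Sum = 88.89 µg/mL·h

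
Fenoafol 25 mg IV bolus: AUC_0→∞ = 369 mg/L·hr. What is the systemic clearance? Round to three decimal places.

CL = Dose_iv / AUC_0→∞
   = 25 / 369 = 0.0677507 L/hr

CL = 0.068 L/hr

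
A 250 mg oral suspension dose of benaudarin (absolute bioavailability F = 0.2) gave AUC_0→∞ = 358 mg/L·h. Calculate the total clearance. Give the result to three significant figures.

CL = F × Dose / AUC_0→∞
   = 0.2 × 250 / 358 = 0.139665 L/h

CL = 0.140 L/h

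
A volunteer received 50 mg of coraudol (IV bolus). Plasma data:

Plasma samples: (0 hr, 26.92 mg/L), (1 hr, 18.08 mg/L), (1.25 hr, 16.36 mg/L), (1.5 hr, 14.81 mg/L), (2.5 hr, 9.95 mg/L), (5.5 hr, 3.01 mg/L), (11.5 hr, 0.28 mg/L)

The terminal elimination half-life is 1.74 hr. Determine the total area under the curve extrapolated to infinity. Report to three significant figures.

AUC = 73.1 mg/L·hr

Trapezoidal AUC_0→11.5:
  [0→1]: (26.92+18.08)/2 × 1 = 22.5
  [1→1.25]: (18.08+16.36)/2 × 0.25 = 4.305
  [1.25→1.5]: (16.36+14.81)/2 × 0.25 = 3.89625
  [1.5→2.5]: (14.81+9.95)/2 × 1 = 12.38
  [2.5→5.5]: (9.95+3.01)/2 × 3 = 19.44
  [5.5→11.5]: (3.01+0.28)/2 × 6 = 9.87
  Sum = 72.39125 mg/L·hr
k_e = ln2 / t½ = 0.693147 / 1.74 = 0.3984 hr^-1
Extrapolated tail: C_last / k_e = 0.28 / 0.3984 = 0.703
AUC_0→∞ = 72.39125 + 0.703 = 73.09425 mg/L·hr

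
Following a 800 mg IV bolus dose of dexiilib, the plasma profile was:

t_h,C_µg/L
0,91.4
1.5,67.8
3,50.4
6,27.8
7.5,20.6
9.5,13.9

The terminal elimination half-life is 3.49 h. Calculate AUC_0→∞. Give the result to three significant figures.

Trapezoidal AUC_0→9.5:
  [0→1.5]: (91.4+67.8)/2 × 1.5 = 119.4
  [1.5→3]: (67.8+50.4)/2 × 1.5 = 88.65
  [3→6]: (50.4+27.8)/2 × 3 = 117.3
  [6→7.5]: (27.8+20.6)/2 × 1.5 = 36.3
  [7.5→9.5]: (20.6+13.9)/2 × 2 = 34.5
  Sum = 396.15 µg/L·h
k_e = ln2 / t½ = 0.693147 / 3.49 = 0.1986 h^-1
Extrapolated tail: C_last / k_e = 13.9 / 0.1986 = 69.990
AUC_0→∞ = 396.15 + 69.990 = 466.14 µg/L·h

AUC = 466 µg/L·h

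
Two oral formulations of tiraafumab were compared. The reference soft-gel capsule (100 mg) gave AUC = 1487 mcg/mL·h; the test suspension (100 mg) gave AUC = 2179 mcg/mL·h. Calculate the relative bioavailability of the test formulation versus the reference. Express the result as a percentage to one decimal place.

F_rel = 146.5%

F_rel = (AUC_test/D_test) / (AUC_ref/D_ref)
      = (2179/100) / (1487/100)
      = 21.79 / 14.87 = 1.4654 = 146.54%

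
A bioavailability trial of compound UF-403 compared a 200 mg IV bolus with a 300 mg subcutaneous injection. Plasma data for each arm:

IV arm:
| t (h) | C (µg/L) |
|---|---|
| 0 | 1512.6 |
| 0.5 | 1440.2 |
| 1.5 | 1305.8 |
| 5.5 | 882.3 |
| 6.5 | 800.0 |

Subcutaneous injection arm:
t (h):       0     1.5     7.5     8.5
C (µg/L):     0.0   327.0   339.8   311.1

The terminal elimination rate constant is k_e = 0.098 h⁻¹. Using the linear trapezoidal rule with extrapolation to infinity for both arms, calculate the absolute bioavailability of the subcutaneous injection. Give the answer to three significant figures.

Trapezoidal AUC_0→6.5 (IV):
  [0→0.5]: (1512.6+1440.2)/2 × 0.5 = 738.2
  [0.5→1.5]: (1440.2+1305.8)/2 × 1 = 1373.0
  [1.5→5.5]: (1305.8+882.3)/2 × 4 = 4376.2
  [5.5→6.5]: (882.3+800.0)/2 × 1 = 841.15
  Sum = 7328.55 µg/L·h
IV tail: 800.0/0.098 = 8163.265; AUC_iv,0→∞ = 7328.55 + 8163.265 = 15491.815 µg/L·h
Trapezoidal AUC_0→8.5 (subcutaneous injection):
  [0→1.5]: (0.0+327.0)/2 × 1.5 = 245.25
  [1.5→7.5]: (327.0+339.8)/2 × 6 = 2000.4
  [7.5→8.5]: (339.8+311.1)/2 × 1 = 325.45
  Sum = 2571.1 µg/L·h
subcutaneous injection tail: 311.1/0.098 = 3174.490; AUC_ev,0→∞ = 2571.1 + 3174.490 = 5745.59 µg/L·h
F = (AUC_ev/D_ev)/(AUC_iv/D_iv) = (5745.59/300)/(15491.815/200) = 19.152/77.459075 = 0.2473

F = 0.247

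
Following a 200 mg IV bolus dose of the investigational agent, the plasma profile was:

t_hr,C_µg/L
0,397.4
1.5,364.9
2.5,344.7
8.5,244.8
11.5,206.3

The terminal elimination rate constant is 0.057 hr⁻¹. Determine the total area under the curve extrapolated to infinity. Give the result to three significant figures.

AUC = 6990 µg/L·hr

Trapezoidal AUC_0→11.5:
  [0→1.5]: (397.4+364.9)/2 × 1.5 = 571.725
  [1.5→2.5]: (364.9+344.7)/2 × 1 = 354.8
  [2.5→8.5]: (344.7+244.8)/2 × 6 = 1768.5
  [8.5→11.5]: (244.8+206.3)/2 × 3 = 676.65
  Sum = 3371.675 µg/L·hr
Extrapolated tail: C_last / k_e = 206.3 / 0.057 = 3619.298
AUC_0→∞ = 3371.675 + 3619.298 = 6990.973 µg/L·hr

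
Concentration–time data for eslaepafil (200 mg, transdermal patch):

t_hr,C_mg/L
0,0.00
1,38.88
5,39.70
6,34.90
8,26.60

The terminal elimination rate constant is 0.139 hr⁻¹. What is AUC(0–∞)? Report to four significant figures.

AUC = 466.8 mg/L·hr

Trapezoidal AUC_0→8:
  [0→1]: (0.00+38.88)/2 × 1 = 19.44
  [1→5]: (38.88+39.70)/2 × 4 = 157.16
  [5→6]: (39.70+34.90)/2 × 1 = 37.3
  [6→8]: (34.90+26.60)/2 × 2 = 61.5
  Sum = 275.4 mg/L·hr
Extrapolated tail: C_last / k_e = 26.60 / 0.139 = 191.367
AUC_0→∞ = 275.4 + 191.367 = 466.767 mg/L·hr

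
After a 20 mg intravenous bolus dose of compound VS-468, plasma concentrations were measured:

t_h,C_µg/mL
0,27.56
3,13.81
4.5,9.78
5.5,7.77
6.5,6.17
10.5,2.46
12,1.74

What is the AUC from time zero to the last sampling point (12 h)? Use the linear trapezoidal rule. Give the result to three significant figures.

Trapezoidal AUC_0→12:
  [0→3]: (27.56+13.81)/2 × 3 = 62.055
  [3→4.5]: (13.81+9.78)/2 × 1.5 = 17.6925
  [4.5→5.5]: (9.78+7.77)/2 × 1 = 8.775
  [5.5→6.5]: (7.77+6.17)/2 × 1 = 6.97
  [6.5→10.5]: (6.17+2.46)/2 × 4 = 17.26
  [10.5→12]: (2.46+1.74)/2 × 1.5 = 3.15
  Sum = 115.9025 µg/mL·h

AUC = 116 µg/mL·h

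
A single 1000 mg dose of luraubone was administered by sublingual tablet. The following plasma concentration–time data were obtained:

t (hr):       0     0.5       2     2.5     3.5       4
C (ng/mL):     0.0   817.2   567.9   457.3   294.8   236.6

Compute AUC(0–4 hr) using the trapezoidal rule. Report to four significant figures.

Trapezoidal AUC_0→4:
  [0→0.5]: (0.0+817.2)/2 × 0.5 = 204.3
  [0.5→2]: (817.2+567.9)/2 × 1.5 = 1038.825
  [2→2.5]: (567.9+457.3)/2 × 0.5 = 256.3
  [2.5→3.5]: (457.3+294.8)/2 × 1 = 376.05
  [3.5→4]: (294.8+236.6)/2 × 0.5 = 132.85
  Sum = 2008.325 ng/mL·hr

AUC = 2008 ng/mL·hr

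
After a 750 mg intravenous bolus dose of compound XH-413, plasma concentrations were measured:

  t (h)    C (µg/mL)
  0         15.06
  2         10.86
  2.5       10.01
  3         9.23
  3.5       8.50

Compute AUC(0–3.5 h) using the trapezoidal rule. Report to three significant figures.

Trapezoidal AUC_0→3.5:
  [0→2]: (15.06+10.86)/2 × 2 = 25.92
  [2→2.5]: (10.86+10.01)/2 × 0.5 = 5.2175
  [2.5→3]: (10.01+9.23)/2 × 0.5 = 4.81
  [3→3.5]: (9.23+8.50)/2 × 0.5 = 4.4325
  Sum = 40.38 µg/mL·h

AUC = 40.4 µg/mL·h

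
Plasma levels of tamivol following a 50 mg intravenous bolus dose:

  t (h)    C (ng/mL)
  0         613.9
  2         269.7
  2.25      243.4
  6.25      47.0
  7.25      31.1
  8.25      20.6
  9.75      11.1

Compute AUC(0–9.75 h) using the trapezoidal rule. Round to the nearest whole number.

Trapezoidal AUC_0→9.75:
  [0→2]: (613.9+269.7)/2 × 2 = 883.6
  [2→2.25]: (269.7+243.4)/2 × 0.25 = 64.1375
  [2.25→6.25]: (243.4+47.0)/2 × 4 = 580.8
  [6.25→7.25]: (47.0+31.1)/2 × 1 = 39.05
  [7.25→8.25]: (31.1+20.6)/2 × 1 = 25.85
  [8.25→9.75]: (20.6+11.1)/2 × 1.5 = 23.775
  Sum = 1617.2125 ng/mL·h

AUC = 1617 ng/mL·h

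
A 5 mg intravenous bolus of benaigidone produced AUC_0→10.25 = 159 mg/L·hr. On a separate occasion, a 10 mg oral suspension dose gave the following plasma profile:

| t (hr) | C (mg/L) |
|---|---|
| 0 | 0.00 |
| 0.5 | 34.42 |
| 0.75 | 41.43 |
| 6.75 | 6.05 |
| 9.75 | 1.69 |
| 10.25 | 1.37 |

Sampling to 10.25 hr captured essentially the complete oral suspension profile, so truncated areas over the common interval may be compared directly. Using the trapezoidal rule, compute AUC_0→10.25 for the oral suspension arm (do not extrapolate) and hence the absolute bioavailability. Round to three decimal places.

F = 0.544

Trapezoidal AUC_0→10.25 (oral suspension):
  [0→0.5]: (0.00+34.42)/2 × 0.5 = 8.605
  [0.5→0.75]: (34.42+41.43)/2 × 0.25 = 9.48125
  [0.75→6.75]: (41.43+6.05)/2 × 6 = 142.44
  [6.75→9.75]: (6.05+1.69)/2 × 3 = 11.61
  [9.75→10.25]: (1.69+1.37)/2 × 0.5 = 0.765
  Sum = 172.90125 mg/L·hr
F = (AUC_ev/D_ev)/(AUC_iv/D_iv) = (172.90125/10)/(159/5) = 17.290125/31.8 = 0.5437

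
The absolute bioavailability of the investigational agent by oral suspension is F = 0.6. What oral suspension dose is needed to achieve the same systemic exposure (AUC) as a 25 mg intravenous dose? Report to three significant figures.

For equal systemic exposure: F × D_ev = D_iv
D_ev = D_iv / F = 25 / 0.6 = 41.6667 mg

D_oral = 41.7 mg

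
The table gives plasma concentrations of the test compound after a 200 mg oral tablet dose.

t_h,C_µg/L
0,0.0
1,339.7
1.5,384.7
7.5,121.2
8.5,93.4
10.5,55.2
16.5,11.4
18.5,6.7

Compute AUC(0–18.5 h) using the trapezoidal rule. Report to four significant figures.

AUC = 2342 µg/L·h

Trapezoidal AUC_0→18.5:
  [0→1]: (0.0+339.7)/2 × 1 = 169.85
  [1→1.5]: (339.7+384.7)/2 × 0.5 = 181.1
  [1.5→7.5]: (384.7+121.2)/2 × 6 = 1517.7
  [7.5→8.5]: (121.2+93.4)/2 × 1 = 107.3
  [8.5→10.5]: (93.4+55.2)/2 × 2 = 148.6
  [10.5→16.5]: (55.2+11.4)/2 × 6 = 199.8
  [16.5→18.5]: (11.4+6.7)/2 × 2 = 18.1
  Sum = 2342.45 µg/L·h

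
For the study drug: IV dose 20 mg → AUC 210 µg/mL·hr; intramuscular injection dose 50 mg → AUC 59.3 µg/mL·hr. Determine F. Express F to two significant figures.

F = 0.11

F = (AUC_ev / D_ev) / (AUC_iv / D_iv)
  = (59.3/50) / (210/20)
  = 1.186 / 10.5 = 0.1130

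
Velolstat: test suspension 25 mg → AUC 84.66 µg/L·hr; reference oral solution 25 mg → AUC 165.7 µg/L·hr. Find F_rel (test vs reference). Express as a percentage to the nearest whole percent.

F_rel = 51%

F_rel = (AUC_test/D_test) / (AUC_ref/D_ref)
      = (84.66/25) / (165.7/25)
      = 3.3864 / 6.628 = 0.5109 = 51.09%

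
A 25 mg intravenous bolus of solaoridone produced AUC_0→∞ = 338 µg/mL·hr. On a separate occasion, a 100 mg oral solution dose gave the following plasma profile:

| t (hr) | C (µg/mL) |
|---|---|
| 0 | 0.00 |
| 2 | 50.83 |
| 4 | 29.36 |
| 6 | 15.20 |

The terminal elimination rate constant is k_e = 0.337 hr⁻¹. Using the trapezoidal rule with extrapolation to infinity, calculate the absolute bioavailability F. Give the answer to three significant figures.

Trapezoidal AUC_0→6 (oral solution):
  [0→2]: (0.00+50.83)/2 × 2 = 50.83
  [2→4]: (50.83+29.36)/2 × 2 = 80.19
  [4→6]: (29.36+15.20)/2 × 2 = 44.56
  Sum = 175.58 µg/mL·hr
Tail: C_last/k_e = 15.20/0.337 = 45.104
AUC_0→∞ (oral solution) = 175.58 + 45.104 = 220.684 µg/mL·hr
F = (AUC_ev/D_ev)/(AUC_iv/D_iv) = (220.684/100)/(338/25) = 2.20684/13.52 = 0.1632

F = 0.163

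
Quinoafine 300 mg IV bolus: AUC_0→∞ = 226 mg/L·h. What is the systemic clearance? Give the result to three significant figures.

CL = 1.33 L/h

CL = Dose_iv / AUC_0→∞
   = 300 / 226 = 1.32743 L/h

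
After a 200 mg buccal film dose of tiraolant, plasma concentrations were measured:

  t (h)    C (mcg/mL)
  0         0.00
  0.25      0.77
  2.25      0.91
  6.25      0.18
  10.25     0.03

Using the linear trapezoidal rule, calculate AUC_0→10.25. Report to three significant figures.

AUC = 4.38 mcg/mL·h

Trapezoidal AUC_0→10.25:
  [0→0.25]: (0.00+0.77)/2 × 0.25 = 0.09625
  [0.25→2.25]: (0.77+0.91)/2 × 2 = 1.68
  [2.25→6.25]: (0.91+0.18)/2 × 4 = 2.18
  [6.25→10.25]: (0.18+0.03)/2 × 4 = 0.42
  Sum = 4.37625 mcg/mL·h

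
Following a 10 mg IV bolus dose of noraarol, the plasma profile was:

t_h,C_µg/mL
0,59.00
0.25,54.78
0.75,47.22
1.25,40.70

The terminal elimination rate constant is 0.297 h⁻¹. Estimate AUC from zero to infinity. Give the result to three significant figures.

AUC = 199 µg/mL·h

Trapezoidal AUC_0→1.25:
  [0→0.25]: (59.00+54.78)/2 × 0.25 = 14.2225
  [0.25→0.75]: (54.78+47.22)/2 × 0.5 = 25.5
  [0.75→1.25]: (47.22+40.70)/2 × 0.5 = 21.98
  Sum = 61.7025 µg/mL·h
Extrapolated tail: C_last / k_e = 40.70 / 0.297 = 137.037
AUC_0→∞ = 61.7025 + 137.037 = 198.7395 µg/mL·h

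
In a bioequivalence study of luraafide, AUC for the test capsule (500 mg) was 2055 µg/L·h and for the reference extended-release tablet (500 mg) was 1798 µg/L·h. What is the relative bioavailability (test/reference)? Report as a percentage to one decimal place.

F_rel = 114.3%

F_rel = (AUC_test/D_test) / (AUC_ref/D_ref)
      = (2055/500) / (1798/500)
      = 4.11 / 3.596 = 1.1429 = 114.29%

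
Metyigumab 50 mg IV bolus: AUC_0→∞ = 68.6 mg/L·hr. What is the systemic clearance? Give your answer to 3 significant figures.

CL = 0.729 L/hr

CL = Dose_iv / AUC_0→∞
   = 50 / 68.6 = 0.728863 L/hr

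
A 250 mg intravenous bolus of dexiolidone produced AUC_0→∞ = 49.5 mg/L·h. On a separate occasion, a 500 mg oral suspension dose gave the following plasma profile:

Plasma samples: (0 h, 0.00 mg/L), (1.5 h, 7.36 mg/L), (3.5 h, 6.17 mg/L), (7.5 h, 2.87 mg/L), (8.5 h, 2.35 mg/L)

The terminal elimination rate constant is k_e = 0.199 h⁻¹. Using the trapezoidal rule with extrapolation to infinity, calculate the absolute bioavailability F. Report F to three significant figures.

Trapezoidal AUC_0→8.5 (oral suspension):
  [0→1.5]: (0.00+7.36)/2 × 1.5 = 5.52
  [1.5→3.5]: (7.36+6.17)/2 × 2 = 13.53
  [3.5→7.5]: (6.17+2.87)/2 × 4 = 18.08
  [7.5→8.5]: (2.87+2.35)/2 × 1 = 2.61
  Sum = 39.74 mg/L·h
Tail: C_last/k_e = 2.35/0.199 = 11.809
AUC_0→∞ (oral suspension) = 39.74 + 11.809 = 51.549 mg/L·h
F = (AUC_ev/D_ev)/(AUC_iv/D_iv) = (51.549/500)/(49.5/250) = 0.103098/0.198 = 0.5207

F = 0.521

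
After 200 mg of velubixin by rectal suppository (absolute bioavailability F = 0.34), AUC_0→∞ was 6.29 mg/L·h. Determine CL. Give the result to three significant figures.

CL = F × Dose / AUC_0→∞
   = 0.34 × 200 / 6.29 = 10.8108 L/h

CL = 10.8 L/h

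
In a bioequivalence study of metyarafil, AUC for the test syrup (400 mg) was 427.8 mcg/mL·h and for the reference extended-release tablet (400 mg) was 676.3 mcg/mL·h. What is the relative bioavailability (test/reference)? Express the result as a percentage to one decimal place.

F_rel = (AUC_test/D_test) / (AUC_ref/D_ref)
      = (427.8/400) / (676.3/400)
      = 1.0695 / 1.69075 = 0.6326 = 63.26%

F_rel = 63.3%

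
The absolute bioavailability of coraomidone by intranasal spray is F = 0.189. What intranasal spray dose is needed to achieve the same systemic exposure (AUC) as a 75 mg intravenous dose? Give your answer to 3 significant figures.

For equal systemic exposure: F × D_ev = D_iv
D_ev = D_iv / F = 75 / 0.189 = 396.825 mg

D_intranasal = 397 mg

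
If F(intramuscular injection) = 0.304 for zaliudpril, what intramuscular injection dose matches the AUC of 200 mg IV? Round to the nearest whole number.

D_intramuscular = 658 mg

For equal systemic exposure: F × D_ev = D_iv
D_ev = D_iv / F = 200 / 0.304 = 657.895 mg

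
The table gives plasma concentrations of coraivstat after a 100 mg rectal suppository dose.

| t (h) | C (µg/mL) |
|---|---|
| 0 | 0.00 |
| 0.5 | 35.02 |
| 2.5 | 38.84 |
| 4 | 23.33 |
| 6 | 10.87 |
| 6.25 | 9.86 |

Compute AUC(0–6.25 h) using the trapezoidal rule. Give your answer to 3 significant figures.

Trapezoidal AUC_0→6.25:
  [0→0.5]: (0.00+35.02)/2 × 0.5 = 8.755
  [0.5→2.5]: (35.02+38.84)/2 × 2 = 73.86
  [2.5→4]: (38.84+23.33)/2 × 1.5 = 46.6275
  [4→6]: (23.33+10.87)/2 × 2 = 34.2
  [6→6.25]: (10.87+9.86)/2 × 0.25 = 2.59125
  Sum = 166.03375 µg/mL·h

AUC = 166 µg/mL·h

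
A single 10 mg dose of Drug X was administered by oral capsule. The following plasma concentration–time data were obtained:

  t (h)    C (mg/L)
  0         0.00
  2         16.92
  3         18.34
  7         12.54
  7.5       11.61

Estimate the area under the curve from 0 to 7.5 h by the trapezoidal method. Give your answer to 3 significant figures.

Trapezoidal AUC_0→7.5:
  [0→2]: (0.00+16.92)/2 × 2 = 16.92
  [2→3]: (16.92+18.34)/2 × 1 = 17.63
  [3→7]: (18.34+12.54)/2 × 4 = 61.76
  [7→7.5]: (12.54+11.61)/2 × 0.5 = 6.0375
  Sum = 102.3475 mg/L·h

AUC = 102 mg/L·h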